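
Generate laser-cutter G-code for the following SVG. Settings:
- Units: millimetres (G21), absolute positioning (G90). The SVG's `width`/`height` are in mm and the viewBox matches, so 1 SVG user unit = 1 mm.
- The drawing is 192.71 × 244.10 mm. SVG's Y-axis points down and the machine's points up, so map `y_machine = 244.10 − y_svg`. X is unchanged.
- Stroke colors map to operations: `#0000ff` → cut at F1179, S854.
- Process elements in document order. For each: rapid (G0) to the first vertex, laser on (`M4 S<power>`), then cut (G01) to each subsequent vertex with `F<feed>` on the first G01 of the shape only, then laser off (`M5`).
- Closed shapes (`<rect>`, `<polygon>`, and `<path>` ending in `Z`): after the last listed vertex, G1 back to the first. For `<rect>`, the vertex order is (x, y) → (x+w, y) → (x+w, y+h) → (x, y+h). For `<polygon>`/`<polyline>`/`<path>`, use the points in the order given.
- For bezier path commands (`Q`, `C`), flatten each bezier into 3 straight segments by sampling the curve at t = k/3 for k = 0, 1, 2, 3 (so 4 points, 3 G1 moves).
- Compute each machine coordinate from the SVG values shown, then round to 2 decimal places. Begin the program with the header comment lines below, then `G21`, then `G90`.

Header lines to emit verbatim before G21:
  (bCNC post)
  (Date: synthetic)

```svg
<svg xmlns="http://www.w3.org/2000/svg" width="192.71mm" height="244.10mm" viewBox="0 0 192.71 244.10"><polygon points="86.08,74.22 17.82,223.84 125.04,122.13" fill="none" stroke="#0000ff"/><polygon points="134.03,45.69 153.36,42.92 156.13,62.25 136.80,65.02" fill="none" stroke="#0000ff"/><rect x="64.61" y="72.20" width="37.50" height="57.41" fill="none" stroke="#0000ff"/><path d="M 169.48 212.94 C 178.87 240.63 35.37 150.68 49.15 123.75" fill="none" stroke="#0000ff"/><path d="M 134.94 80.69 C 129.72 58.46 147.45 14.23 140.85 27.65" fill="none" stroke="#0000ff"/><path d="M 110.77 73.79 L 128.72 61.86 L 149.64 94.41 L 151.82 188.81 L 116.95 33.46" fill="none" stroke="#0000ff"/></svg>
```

(bCNC post)
(Date: synthetic)
G21
G90
G0 X86.08 Y169.88
M4 S854
G01 X17.82 Y20.26 F1179
G01 X125.04 Y121.97
G01 X86.08 Y169.88
M5
G0 X134.03 Y198.41
M4 S854
G01 X153.36 Y201.18 F1179
G01 X156.13 Y181.85
G01 X136.80 Y179.08
G01 X134.03 Y198.41
M5
G0 X64.61 Y171.90
M4 S854
G01 X102.11 Y171.90 F1179
G01 X102.11 Y114.49
G01 X64.61 Y114.49
G01 X64.61 Y171.90
M5
G0 X169.48 Y31.16
M4 S854
G01 X139.39 Y35.99 F1179
G01 X76.31 Y79.10
G01 X49.15 Y120.35
M5
G0 X134.94 Y163.41
M4 S854
G01 X135.62 Y190.02 F1179
G01 X141.09 Y213.60
G01 X140.85 Y216.45
M5
G0 X110.77 Y170.31
M4 S854
G01 X128.72 Y182.24 F1179
G01 X149.64 Y149.69
G01 X151.82 Y55.29
G01 X116.95 Y210.64
M5

Since the viewBox matches the mm dimensions, user units are millimetres directly. The only transform is the Y-flip y_m = 244.10 − y_svg.

Shape 1 is a closed polygon drawn with `<polygon>`. Its stroke #0000ff means cut at S854, F1179. After flipping Y the toolpath is (86.08,169.88) → (17.82,20.26) → (125.04,121.97) → (86.08,169.88), returning to the start.

Shape 2 is a regular polygon drawn with `<polygon>`. Its stroke #0000ff means cut at S854, F1179. After flipping Y the toolpath is (134.03,198.41) → (153.36,201.18) → (156.13,181.85) → (136.80,179.08) → (134.03,198.41), returning to the start.

Shape 3 is a rectangle drawn with `<rect>`. Its stroke #0000ff means cut at S854, F1179. After flipping Y the toolpath is (64.61,171.90) → (102.11,171.90) → (102.11,114.49) → (64.61,114.49) → (64.61,171.90), returning to the start.

Shape 4 is a cubic bezier drawn with `<path>`. Its stroke #0000ff means cut at S854, F1179. After flipping Y the toolpath is (169.48,31.16) → (139.39,35.99) → (76.31,79.10) → (49.15,120.35).

Shape 5 is a cubic bezier drawn with `<path>`. Its stroke #0000ff means cut at S854, F1179. After flipping Y the toolpath is (134.94,163.41) → (135.62,190.02) → (141.09,213.60) → (140.85,216.45).

Shape 6 is a open polyline drawn with `<path>`. Its stroke #0000ff means cut at S854, F1179. After flipping Y the toolpath is (110.77,170.31) → (128.72,182.24) → (149.64,149.69) → (151.82,55.29) → (116.95,210.64).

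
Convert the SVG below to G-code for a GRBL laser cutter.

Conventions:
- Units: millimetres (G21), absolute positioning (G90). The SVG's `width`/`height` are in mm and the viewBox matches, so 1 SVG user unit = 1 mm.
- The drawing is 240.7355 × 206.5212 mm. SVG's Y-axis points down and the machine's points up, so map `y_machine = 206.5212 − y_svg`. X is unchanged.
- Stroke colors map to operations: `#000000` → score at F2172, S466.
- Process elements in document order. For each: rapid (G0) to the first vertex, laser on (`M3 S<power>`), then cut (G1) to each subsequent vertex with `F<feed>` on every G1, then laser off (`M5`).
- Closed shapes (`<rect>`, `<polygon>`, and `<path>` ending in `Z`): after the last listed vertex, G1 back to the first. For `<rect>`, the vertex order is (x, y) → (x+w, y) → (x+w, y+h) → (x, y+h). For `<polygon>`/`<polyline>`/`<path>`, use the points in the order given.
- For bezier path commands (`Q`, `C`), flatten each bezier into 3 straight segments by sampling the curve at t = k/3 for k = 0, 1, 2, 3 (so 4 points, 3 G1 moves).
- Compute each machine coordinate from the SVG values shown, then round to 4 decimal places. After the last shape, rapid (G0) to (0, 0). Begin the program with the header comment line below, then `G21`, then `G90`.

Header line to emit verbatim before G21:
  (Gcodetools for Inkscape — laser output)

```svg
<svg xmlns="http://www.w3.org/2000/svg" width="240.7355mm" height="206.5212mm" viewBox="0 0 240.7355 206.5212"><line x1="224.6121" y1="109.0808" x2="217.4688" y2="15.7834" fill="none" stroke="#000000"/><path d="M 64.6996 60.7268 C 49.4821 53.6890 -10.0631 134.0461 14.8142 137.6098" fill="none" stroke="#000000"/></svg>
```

(Gcodetools for Inkscape — laser output)
G21
G90
G0 X224.6121 Y97.4404
M3 S466
G1 X217.4688 Y190.7378 F2172
M5
G0 X64.6996 Y145.7944
M3 S466
G1 X39.4747 Y129.7816 F2172
G1 X13.3092 Y91.9919 F2172
G1 X14.8142 Y68.9114 F2172
M5
G0 X0.0000 Y0.0000

viewBox `0 0 240.7355 206.5212` with mm width/height → 1 unit = 1 mm. Flip: y_m = 206.5212 − y_svg.

**Shape 1** — `<line>` line segment, stroke `#000000` → score (S466, F2172). Machine vertices: (224.6121,97.4404) → (217.4688,190.7378). Open path.

**Shape 2** — `<path>` cubic bezier, stroke `#000000` → score (S466, F2172). Control points (SVG): P0=(64.6996,60.7268), P1=(49.4821,53.6890), P2=(-10.0631,134.0461), P3=(14.8142,137.6098); sampled at t=k/3. Machine vertices: (64.6996,145.7944) → (39.4747,129.7816) → (13.3092,91.9919) → (14.8142,68.9114). Open path.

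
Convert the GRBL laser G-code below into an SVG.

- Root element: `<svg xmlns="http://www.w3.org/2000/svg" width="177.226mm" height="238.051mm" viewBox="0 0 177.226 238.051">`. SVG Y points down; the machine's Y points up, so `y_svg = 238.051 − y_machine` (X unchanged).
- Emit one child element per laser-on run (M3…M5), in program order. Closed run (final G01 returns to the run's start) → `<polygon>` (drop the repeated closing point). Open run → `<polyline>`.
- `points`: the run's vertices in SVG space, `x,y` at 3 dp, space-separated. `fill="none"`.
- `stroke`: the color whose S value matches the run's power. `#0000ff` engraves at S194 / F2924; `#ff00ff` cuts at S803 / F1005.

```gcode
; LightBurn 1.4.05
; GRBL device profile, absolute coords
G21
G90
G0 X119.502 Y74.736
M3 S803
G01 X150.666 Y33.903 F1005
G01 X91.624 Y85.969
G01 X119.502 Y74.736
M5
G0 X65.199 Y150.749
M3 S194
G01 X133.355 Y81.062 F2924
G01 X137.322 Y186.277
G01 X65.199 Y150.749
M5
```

Machine Y-up, SVG Y-down with viewBox height 238.051, so y_svg = 238.051 − y_machine; X carries over.

Run 1: power S803 maps to stroke `#ff00ff` (cut). The run returns to its start, so emit a `<polygon>` with points (Y-flipped): 119.502,163.315 150.666,204.148 91.624,152.082.

Run 2: S194 ⇒ engrave layer `#0000ff`. The run returns to its start, so emit a `<polygon>` with points (Y-flipped): 65.199,87.302 133.355,156.989 137.322,51.774.

<svg xmlns="http://www.w3.org/2000/svg" width="177.226mm" height="238.051mm" viewBox="0 0 177.226 238.051">
  <polygon points="119.502,163.315 150.666,204.148 91.624,152.082" fill="none" stroke="#ff00ff"/>
  <polygon points="65.199,87.302 133.355,156.989 137.322,51.774" fill="none" stroke="#0000ff"/>
</svg>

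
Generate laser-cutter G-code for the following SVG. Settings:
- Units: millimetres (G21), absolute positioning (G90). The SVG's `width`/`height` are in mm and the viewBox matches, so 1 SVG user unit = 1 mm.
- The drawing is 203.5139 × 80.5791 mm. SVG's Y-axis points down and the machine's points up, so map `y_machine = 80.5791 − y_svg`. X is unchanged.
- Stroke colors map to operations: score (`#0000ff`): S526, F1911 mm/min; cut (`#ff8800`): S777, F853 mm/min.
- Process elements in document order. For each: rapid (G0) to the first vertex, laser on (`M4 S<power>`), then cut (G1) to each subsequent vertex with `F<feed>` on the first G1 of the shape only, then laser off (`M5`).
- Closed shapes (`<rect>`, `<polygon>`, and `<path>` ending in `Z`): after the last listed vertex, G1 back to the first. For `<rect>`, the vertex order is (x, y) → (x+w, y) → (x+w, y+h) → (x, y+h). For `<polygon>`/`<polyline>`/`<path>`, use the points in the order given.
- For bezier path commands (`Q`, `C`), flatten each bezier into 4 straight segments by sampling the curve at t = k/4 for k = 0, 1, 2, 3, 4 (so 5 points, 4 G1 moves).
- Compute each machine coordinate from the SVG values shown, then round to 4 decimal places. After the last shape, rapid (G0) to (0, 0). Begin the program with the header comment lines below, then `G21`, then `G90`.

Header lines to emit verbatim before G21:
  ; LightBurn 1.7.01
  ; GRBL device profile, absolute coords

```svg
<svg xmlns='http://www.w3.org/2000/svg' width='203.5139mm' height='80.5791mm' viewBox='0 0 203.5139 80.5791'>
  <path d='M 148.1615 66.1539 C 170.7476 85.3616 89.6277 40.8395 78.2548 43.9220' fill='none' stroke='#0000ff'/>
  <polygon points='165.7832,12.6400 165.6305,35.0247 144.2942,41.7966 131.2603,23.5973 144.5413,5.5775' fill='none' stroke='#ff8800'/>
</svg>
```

; LightBurn 1.7.01
; GRBL device profile, absolute coords
G21
G90
G0 X148.1615 Y14.4252
M4 S526
G1 X148.3664 Y10.2292 F1911
G1 X125.9428 Y19.4942
G1 X97.1518 Y31.7827
G1 X78.2548 Y36.6571
M5
G0 X165.7832 Y67.9391
M4 S777
G1 X165.6305 Y45.5544 F853
G1 X144.2942 Y38.7825
G1 X131.2603 Y56.9818
G1 X144.5413 Y75.0016
G1 X165.7832 Y67.9391
M5
G0 X0.0000 Y0.0000

Since the viewBox matches the mm dimensions, user units are millimetres directly. The only transform is the Y-flip y_m = 80.5791 − y_svg.

Shape 1 is a cubic bezier drawn with `<path>`. Its stroke #0000ff means score at S526, F1911. After flipping Y the toolpath is (148.1615,14.4252) → (148.3664,10.2292) → (125.9428,19.4942) → (97.1518,31.7827) → (78.2548,36.6571).

Shape 2 is a regular polygon drawn with `<polygon>`. Its stroke #ff8800 means cut at S777, F853. After flipping Y the toolpath is (165.7832,67.9391) → (165.6305,45.5544) → (144.2942,38.7825) → (131.2603,56.9818) → (144.5413,75.0016) → (165.7832,67.9391), returning to the start.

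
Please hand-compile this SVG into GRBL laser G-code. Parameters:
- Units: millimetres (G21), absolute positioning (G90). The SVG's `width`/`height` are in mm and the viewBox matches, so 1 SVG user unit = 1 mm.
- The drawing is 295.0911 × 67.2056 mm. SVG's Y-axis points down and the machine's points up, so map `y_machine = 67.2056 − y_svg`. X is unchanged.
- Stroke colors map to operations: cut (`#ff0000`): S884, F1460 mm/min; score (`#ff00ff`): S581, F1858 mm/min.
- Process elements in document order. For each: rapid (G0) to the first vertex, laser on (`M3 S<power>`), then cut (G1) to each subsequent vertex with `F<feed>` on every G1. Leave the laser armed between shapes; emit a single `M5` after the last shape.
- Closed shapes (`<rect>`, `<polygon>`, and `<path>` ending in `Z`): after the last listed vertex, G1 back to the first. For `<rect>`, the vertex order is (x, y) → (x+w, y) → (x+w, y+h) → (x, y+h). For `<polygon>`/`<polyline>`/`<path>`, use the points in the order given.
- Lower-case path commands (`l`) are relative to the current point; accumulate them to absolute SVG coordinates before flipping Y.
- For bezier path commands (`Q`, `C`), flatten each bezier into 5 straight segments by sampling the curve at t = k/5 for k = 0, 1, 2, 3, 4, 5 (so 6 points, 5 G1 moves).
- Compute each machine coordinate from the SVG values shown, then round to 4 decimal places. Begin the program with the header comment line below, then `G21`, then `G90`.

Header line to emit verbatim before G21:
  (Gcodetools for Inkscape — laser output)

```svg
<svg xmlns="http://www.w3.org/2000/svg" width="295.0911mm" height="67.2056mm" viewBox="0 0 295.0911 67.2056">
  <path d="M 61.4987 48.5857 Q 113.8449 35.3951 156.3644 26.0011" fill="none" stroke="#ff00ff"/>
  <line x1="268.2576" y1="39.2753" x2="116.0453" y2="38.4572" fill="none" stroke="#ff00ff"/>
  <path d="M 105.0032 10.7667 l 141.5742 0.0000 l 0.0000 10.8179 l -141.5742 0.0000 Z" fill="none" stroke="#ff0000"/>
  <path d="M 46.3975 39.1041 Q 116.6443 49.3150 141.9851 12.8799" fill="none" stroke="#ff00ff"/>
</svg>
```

(Gcodetools for Inkscape — laser output)
G21
G90
G0 X61.4987 Y18.6199
M3 S581
G1 X82.0441 Y23.7443 F1858
G1 X101.8034 Y28.5649 F1858
G1 X120.7765 Y33.0818 F1858
G1 X138.9635 Y37.2950 F1858
G1 X156.3644 Y41.2045 F1858
G0 X268.2576 Y27.9303
M3 S581
G1 X116.0453 Y28.7484 F1858
G0 X105.0032 Y56.4389
M3 S884
G1 X246.5774 Y56.4389 F1460
G1 X246.5774 Y45.6210 F1460
G1 X105.0032 Y45.6210 F1460
G1 X105.0032 Y56.4389 F1460
G0 X46.3975 Y28.1015
M3 S581
G1 X72.7000 Y25.8830 F1858
G1 X95.4100 Y27.3961 F1858
G1 X114.5275 Y32.6410 F1858
G1 X130.0525 Y41.6175 F1858
G1 X141.9851 Y54.3257 F1858
M5

viewBox `0 0 295.0911 67.2056` with mm width/height → 1 unit = 1 mm. Flip: y_m = 67.2056 − y_svg.

**Shape 1** — `<path>` quadratic bezier, stroke `#ff00ff` → score (S581, F1858). Control points (SVG): P0=(61.4987,48.5857), P1=(113.8449,35.3951), P2=(156.3644,26.0011); sampled at t=k/5. Machine vertices: (61.4987,18.6199) → (82.0441,23.7443) → (101.8034,28.5649) → (120.7765,33.0818) → (138.9635,37.2950) → (156.3644,41.2045). Open path.

**Shape 2** — `<line>` line segment, stroke `#ff00ff` → score (S581, F1858). Machine vertices: (268.2576,27.9303) → (116.0453,28.7484). Open path.

**Shape 3** — `<path>` rectangle, stroke `#ff0000` → cut (S884, F1460). Machine vertices: (105.0032,56.4389) → (246.5774,56.4389) → (246.5774,45.6210) → (105.0032,45.6210) → (105.0032,56.4389). Closed: final G1 returns to the first vertex.

**Shape 4** — `<path>` quadratic bezier, stroke `#ff00ff` → score (S581, F1858). Control points (SVG): P0=(46.3975,39.1041), P1=(116.6443,49.3150), P2=(141.9851,12.8799); sampled at t=k/5. Machine vertices: (46.3975,28.1015) → (72.7000,25.8830) → (95.4100,27.3961) → (114.5275,32.6410) → (130.0525,41.6175) → (141.9851,54.3257). Open path.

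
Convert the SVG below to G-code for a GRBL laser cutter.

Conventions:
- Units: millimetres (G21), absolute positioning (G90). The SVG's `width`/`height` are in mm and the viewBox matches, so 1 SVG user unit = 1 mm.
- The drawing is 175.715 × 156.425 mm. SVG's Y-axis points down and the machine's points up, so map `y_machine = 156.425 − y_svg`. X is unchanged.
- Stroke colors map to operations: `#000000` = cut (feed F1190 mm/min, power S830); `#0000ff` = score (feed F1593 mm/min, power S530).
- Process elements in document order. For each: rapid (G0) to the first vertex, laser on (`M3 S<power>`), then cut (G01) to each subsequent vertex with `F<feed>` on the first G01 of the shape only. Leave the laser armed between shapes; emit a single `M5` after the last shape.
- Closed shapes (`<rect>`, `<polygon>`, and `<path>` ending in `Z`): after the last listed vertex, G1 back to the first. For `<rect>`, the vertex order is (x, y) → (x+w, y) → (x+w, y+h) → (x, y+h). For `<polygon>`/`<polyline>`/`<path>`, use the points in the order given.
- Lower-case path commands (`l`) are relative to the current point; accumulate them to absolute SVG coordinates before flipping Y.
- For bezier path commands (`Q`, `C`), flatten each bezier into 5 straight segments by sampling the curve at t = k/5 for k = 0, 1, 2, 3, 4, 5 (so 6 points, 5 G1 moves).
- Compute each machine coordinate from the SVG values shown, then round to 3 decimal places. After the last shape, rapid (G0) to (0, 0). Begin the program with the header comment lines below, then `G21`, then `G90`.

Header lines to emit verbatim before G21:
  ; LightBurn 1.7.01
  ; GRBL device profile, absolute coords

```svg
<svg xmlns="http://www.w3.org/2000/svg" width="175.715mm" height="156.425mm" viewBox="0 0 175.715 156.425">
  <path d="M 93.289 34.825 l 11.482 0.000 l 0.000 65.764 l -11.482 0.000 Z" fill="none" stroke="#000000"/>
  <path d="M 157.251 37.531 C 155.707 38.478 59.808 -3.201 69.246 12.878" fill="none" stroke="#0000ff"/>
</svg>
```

; LightBurn 1.7.01
; GRBL device profile, absolute coords
G21
G90
G0 X93.289 Y121.600
M3 S830
G01 X104.771 Y121.600 F1190
G01 X104.771 Y55.836
G01 X93.289 Y55.836
G01 X93.289 Y121.600
G0 X157.251 Y118.894
M3 S530
G01 X146.600 Y122.638 F1593
G01 X122.888 Y131.794
G01 X95.702 Y141.543
G01 X74.626 Y147.067
G01 X69.246 Y143.547
M5
G0 X0.000 Y0.000

1 u = 1 mm; y_m = 156.425 − y.

[1] `<path>` rectangle, #000000→cut S830 F1190: (93.289,121.600) → (104.771,121.600) → (104.771,55.836) → (93.289,55.836) → (93.289,121.600) (closed)

[2] `<path>` cubic bezier, #0000ff→score S530 F1593: (157.251,118.894) → (146.600,122.638) → (122.888,131.794) → (95.702,141.543) → (74.626,147.067) → (69.246,143.547)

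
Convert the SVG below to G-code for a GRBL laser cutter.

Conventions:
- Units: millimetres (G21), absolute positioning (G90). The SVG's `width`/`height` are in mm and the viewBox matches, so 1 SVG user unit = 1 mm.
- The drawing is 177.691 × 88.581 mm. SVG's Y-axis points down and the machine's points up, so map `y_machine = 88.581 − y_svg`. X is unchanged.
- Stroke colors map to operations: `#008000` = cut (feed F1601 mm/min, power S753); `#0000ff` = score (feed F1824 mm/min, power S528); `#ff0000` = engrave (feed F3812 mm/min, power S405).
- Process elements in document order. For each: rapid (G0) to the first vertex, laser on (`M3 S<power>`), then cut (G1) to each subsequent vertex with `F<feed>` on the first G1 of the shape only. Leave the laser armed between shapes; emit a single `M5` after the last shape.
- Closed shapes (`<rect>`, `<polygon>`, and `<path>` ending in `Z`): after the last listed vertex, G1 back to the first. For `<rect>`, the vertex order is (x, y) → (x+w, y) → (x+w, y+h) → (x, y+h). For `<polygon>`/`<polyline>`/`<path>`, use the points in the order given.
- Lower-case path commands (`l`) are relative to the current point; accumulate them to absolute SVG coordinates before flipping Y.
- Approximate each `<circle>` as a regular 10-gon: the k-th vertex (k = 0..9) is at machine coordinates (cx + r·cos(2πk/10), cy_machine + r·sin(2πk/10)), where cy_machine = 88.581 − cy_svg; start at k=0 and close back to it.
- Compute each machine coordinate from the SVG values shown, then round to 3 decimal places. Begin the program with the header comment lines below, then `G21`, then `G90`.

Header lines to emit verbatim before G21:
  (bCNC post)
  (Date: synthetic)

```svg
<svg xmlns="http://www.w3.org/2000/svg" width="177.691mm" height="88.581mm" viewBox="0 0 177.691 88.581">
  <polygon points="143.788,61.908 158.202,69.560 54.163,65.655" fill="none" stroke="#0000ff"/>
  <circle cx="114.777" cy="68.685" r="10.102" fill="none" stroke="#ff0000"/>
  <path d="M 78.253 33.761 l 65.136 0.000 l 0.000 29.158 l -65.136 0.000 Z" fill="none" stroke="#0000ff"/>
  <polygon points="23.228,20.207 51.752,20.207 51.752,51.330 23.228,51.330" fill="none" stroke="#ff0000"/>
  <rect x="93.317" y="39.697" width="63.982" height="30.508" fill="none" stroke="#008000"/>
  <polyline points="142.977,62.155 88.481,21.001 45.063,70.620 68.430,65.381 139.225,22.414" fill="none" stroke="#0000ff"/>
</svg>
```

1 u = 1 mm; y_m = 88.581 − y.

[1] `<polygon>` closed polygon, #0000ff→score S528 F1824: (143.788,26.673) → (158.202,19.021) → (54.163,22.926) → (143.788,26.673) (closed)

[2] `<circle>` circle, #ff0000→engrave S405 F3812: (124.879,19.896) → (122.950,25.834) → (117.899,29.504) → (111.655,29.504) → (106.604,25.834) → (104.675,19.896) → (106.604,13.958) → (111.655,10.288) → (117.899,10.288) → (122.950,13.958) → (124.879,19.896) (closed)

[3] `<path>` rectangle, #0000ff→score S528 F1824: (78.253,54.820) → (143.389,54.820) → (143.389,25.662) → (78.253,25.662) → (78.253,54.820) (closed)

[4] `<polygon>` rectangle, #ff0000→engrave S405 F3812: (23.228,68.374) → (51.752,68.374) → (51.752,37.251) → (23.228,37.251) → (23.228,68.374) (closed)

[5] `<rect>` rectangle, #008000→cut S753 F1601: (93.317,48.884) → (157.299,48.884) → (157.299,18.376) → (93.317,18.376) → (93.317,48.884) (closed)

[6] `<polyline>` open polyline, #0000ff→score S528 F1824: (142.977,26.426) → (88.481,67.580) → (45.063,17.961) → (68.430,23.200) → (139.225,66.167)

(bCNC post)
(Date: synthetic)
G21
G90
G0 X143.788 Y26.673
M3 S528
G1 X158.202 Y19.021 F1824
G1 X54.163 Y22.926
G1 X143.788 Y26.673
G0 X124.879 Y19.896
M3 S405
G1 X122.950 Y25.834 F3812
G1 X117.899 Y29.504
G1 X111.655 Y29.504
G1 X106.604 Y25.834
G1 X104.675 Y19.896
G1 X106.604 Y13.958
G1 X111.655 Y10.288
G1 X117.899 Y10.288
G1 X122.950 Y13.958
G1 X124.879 Y19.896
G0 X78.253 Y54.820
M3 S528
G1 X143.389 Y54.820 F1824
G1 X143.389 Y25.662
G1 X78.253 Y25.662
G1 X78.253 Y54.820
G0 X23.228 Y68.374
M3 S405
G1 X51.752 Y68.374 F3812
G1 X51.752 Y37.251
G1 X23.228 Y37.251
G1 X23.228 Y68.374
G0 X93.317 Y48.884
M3 S753
G1 X157.299 Y48.884 F1601
G1 X157.299 Y18.376
G1 X93.317 Y18.376
G1 X93.317 Y48.884
G0 X142.977 Y26.426
M3 S528
G1 X88.481 Y67.580 F1824
G1 X45.063 Y17.961
G1 X68.430 Y23.200
G1 X139.225 Y66.167
M5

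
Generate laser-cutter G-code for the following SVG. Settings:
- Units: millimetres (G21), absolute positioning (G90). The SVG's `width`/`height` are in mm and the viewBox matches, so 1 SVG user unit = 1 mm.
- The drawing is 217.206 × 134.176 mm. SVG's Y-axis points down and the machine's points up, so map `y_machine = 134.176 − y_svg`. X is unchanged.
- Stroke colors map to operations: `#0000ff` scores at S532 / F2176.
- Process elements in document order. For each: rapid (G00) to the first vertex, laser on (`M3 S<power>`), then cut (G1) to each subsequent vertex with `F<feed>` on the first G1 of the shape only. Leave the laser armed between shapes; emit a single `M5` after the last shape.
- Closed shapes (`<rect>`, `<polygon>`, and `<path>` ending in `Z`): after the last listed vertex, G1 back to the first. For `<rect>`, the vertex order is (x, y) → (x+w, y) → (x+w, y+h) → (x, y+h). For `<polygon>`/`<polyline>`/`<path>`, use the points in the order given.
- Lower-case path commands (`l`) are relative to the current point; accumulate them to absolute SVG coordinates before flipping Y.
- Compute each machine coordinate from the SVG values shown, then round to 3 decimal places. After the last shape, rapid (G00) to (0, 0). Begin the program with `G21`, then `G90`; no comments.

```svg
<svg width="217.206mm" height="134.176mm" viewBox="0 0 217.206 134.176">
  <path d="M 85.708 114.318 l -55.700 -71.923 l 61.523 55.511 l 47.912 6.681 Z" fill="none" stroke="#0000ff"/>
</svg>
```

Since the viewBox matches the mm dimensions, user units are millimetres directly. The only transform is the Y-flip y_m = 134.176 − y_svg.

Shape 1 is a closed polygon drawn with `<path>`. Its stroke #0000ff means score at S532, F2176. After flipping Y the toolpath is (85.708,19.858) → (30.008,91.781) → (91.531,36.270) → (139.443,29.589) → (85.708,19.858), returning to the start.

G21
G90
G00 X85.708 Y19.858
M3 S532
G1 X30.008 Y91.781 F2176
G1 X91.531 Y36.270
G1 X139.443 Y29.589
G1 X85.708 Y19.858
M5
G00 X0.000 Y0.000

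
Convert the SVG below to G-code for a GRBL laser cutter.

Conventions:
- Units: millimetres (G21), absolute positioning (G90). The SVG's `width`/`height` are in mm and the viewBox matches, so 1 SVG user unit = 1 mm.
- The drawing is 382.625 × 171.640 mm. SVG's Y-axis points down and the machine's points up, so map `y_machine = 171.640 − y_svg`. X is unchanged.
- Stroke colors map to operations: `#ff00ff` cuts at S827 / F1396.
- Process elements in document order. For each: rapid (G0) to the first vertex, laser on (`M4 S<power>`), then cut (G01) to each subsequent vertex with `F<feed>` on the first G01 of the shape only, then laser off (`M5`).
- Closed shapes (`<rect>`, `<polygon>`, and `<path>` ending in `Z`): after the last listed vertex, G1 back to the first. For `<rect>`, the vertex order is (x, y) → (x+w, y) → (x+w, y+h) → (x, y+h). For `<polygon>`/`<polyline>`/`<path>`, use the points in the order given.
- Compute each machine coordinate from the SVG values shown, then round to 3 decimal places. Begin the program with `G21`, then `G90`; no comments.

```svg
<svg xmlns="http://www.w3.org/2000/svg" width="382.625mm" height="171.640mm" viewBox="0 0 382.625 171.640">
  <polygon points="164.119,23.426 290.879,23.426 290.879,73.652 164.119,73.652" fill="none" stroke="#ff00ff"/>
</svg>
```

G21
G90
G0 X164.119 Y148.214
M4 S827
G01 X290.879 Y148.214 F1396
G01 X290.879 Y97.988
G01 X164.119 Y97.988
G01 X164.119 Y148.214
M5

viewBox `0 0 382.625 171.640` with mm width/height → 1 unit = 1 mm. Flip: y_m = 171.640 − y_svg.

**Shape 1** — `<polygon>` rectangle, stroke `#ff00ff` → cut (S827, F1396). Machine vertices: (164.119,148.214) → (290.879,148.214) → (290.879,97.988) → (164.119,97.988) → (164.119,148.214). Closed: final G1 returns to the first vertex.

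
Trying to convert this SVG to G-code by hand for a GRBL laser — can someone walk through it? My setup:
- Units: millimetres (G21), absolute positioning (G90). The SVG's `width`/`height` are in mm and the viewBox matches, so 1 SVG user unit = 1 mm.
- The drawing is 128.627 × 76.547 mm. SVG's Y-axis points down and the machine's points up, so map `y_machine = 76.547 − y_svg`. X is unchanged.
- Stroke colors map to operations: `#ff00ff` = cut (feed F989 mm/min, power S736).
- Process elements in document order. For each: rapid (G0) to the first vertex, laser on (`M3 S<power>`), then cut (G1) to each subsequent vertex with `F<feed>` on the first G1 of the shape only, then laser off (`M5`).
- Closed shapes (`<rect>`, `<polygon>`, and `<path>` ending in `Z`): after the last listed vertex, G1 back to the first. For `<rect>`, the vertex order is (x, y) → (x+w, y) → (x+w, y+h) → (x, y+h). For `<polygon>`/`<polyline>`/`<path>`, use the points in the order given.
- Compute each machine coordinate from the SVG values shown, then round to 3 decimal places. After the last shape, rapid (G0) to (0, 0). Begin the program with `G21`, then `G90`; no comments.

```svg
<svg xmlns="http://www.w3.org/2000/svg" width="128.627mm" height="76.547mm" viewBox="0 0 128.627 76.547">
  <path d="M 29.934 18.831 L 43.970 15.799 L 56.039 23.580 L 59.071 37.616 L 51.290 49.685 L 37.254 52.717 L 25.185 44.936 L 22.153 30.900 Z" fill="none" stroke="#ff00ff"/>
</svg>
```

viewBox `0 0 128.627 76.547` with mm width/height → 1 unit = 1 mm. Flip: y_m = 76.547 − y_svg.

**Shape 1** — `<path>` regular polygon, stroke `#ff00ff` → cut (S736, F989). Machine vertices: (29.934,57.716) → (43.970,60.748) → (56.039,52.967) → (59.071,38.931) → (51.290,26.862) → (37.254,23.830) → (25.185,31.611) → (22.153,45.647) → (29.934,57.716). Closed: final G1 returns to the first vertex.

G21
G90
G0 X29.934 Y57.716
M3 S736
G1 X43.970 Y60.748 F989
G1 X56.039 Y52.967
G1 X59.071 Y38.931
G1 X51.290 Y26.862
G1 X37.254 Y23.830
G1 X25.185 Y31.611
G1 X22.153 Y45.647
G1 X29.934 Y57.716
M5
G0 X0.000 Y0.000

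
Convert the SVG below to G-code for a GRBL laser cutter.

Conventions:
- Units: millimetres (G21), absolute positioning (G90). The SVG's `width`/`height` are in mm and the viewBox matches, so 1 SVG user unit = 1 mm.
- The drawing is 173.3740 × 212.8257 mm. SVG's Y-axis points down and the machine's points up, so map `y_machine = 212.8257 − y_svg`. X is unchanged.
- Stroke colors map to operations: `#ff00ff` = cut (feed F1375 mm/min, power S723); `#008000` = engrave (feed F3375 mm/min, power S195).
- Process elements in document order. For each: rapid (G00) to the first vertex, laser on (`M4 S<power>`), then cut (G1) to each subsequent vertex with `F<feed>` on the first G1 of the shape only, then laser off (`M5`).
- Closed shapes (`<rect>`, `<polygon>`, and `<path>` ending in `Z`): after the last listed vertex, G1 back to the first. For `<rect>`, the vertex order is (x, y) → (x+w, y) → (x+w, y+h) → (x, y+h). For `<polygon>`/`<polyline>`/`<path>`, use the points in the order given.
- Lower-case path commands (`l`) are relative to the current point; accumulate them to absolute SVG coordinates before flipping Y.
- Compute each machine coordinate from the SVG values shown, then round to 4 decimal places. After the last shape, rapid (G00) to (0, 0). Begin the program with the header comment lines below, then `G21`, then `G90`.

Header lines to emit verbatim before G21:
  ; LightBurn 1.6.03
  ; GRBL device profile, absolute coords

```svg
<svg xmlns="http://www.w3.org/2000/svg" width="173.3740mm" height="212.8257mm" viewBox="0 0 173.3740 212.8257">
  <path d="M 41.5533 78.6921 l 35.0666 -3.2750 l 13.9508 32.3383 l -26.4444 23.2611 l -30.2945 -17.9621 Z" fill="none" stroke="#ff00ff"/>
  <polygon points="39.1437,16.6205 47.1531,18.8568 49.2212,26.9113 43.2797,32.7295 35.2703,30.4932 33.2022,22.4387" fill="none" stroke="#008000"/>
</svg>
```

; LightBurn 1.6.03
; GRBL device profile, absolute coords
G21
G90
G00 X41.5533 Y134.1336
M4 S723
G1 X76.6199 Y137.4086 F1375
G1 X90.5707 Y105.0703
G1 X64.1263 Y81.8092
G1 X33.8318 Y99.7713
G1 X41.5533 Y134.1336
M5
G00 X39.1437 Y196.2052
M4 S195
G1 X47.1531 Y193.9689 F3375
G1 X49.2212 Y185.9144
G1 X43.2797 Y180.0962
G1 X35.2703 Y182.3325
G1 X33.2022 Y190.3870
G1 X39.1437 Y196.2052
M5
G00 X0.0000 Y0.0000

viewBox `0 0 173.3740 212.8257` with mm width/height → 1 unit = 1 mm. Flip: y_m = 212.8257 − y_svg.

**Shape 1** — `<path>` regular polygon, stroke `#ff00ff` → cut (S723, F1375). Machine vertices: (41.5533,134.1336) → (76.6199,137.4086) → (90.5707,105.0703) → (64.1263,81.8092) → (33.8318,99.7713) → (41.5533,134.1336). Closed: final G1 returns to the first vertex.

**Shape 2** — `<polygon>` regular polygon, stroke `#008000` → engrave (S195, F3375). Machine vertices: (39.1437,196.2052) → (47.1531,193.9689) → (49.2212,185.9144) → (43.2797,180.0962) → (35.2703,182.3325) → (33.2022,190.3870) → (39.1437,196.2052). Closed: final G1 returns to the first vertex.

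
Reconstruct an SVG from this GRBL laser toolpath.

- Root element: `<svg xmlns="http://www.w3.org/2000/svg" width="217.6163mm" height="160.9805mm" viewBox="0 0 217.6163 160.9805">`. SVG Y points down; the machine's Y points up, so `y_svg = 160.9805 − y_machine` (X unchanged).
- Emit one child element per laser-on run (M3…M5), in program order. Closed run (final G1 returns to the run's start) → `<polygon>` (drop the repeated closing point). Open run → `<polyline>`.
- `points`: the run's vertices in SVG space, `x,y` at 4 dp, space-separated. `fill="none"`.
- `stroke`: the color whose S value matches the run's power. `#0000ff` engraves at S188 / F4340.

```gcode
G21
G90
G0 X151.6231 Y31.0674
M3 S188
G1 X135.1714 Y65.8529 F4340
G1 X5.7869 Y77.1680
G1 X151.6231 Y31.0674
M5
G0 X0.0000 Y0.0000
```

<svg xmlns="http://www.w3.org/2000/svg" width="217.6163mm" height="160.9805mm" viewBox="0 0 217.6163 160.9805">
  <polygon points="151.6231,129.9131 135.1714,95.1276 5.7869,83.8125" fill="none" stroke="#0000ff"/>
</svg>

Each laser-on run becomes one SVG element. Flip Y back into SVG space with y_svg = 160.9805 − y_machine. Every run uses S188, so all elements get stroke `#0000ff` (engrave).

Run 1: The run returns to its start, so emit a `<polygon>` with points (Y-flipped): 151.6231,129.9131 135.1714,95.1276 5.7869,83.8125.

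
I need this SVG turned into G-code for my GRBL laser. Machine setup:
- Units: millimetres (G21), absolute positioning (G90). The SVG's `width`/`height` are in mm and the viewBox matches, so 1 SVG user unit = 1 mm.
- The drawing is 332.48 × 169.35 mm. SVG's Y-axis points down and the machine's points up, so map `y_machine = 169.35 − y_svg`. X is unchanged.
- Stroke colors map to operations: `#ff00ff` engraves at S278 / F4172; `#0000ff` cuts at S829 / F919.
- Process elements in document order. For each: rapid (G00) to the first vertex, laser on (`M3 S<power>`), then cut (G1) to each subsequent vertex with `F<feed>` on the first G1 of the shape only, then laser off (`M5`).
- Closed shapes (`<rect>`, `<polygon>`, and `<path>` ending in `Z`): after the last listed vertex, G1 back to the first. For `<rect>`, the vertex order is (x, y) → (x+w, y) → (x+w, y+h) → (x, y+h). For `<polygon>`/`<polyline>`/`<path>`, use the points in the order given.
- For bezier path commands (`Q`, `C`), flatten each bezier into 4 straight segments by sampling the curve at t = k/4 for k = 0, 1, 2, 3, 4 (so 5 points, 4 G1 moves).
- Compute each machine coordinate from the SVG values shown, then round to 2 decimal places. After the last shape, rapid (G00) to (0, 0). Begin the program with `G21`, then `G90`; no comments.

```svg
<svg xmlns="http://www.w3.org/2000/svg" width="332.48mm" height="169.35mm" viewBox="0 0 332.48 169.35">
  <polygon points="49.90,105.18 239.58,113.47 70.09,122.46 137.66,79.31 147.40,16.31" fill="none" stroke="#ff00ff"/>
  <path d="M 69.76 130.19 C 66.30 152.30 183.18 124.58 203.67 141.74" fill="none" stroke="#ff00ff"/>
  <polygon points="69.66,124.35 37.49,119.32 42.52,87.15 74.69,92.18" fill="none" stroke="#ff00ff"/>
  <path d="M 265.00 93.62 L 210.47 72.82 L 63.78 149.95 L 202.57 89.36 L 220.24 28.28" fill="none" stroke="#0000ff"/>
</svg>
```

Since the viewBox matches the mm dimensions, user units are millimetres directly. The only transform is the Y-flip y_m = 169.35 − y_svg.

Shape 1 is a closed polygon drawn with `<polygon>`. Its stroke #ff00ff means engrave at S278, F4172. After flipping Y the toolpath is (49.90,64.17) → (239.58,55.88) → (70.09,46.89) → (137.66,90.04) → (147.40,153.04) → (49.90,64.17), returning to the start.

Shape 2 is a cubic bezier drawn with `<path>`. Its stroke #ff00ff means engrave at S278, F4172. After flipping Y the toolpath is (69.76,39.16) → (86.34,30.44) → (127.73,31.53) → (173.62,33.54) → (203.67,27.61).

Shape 3 is a regular polygon drawn with `<polygon>`. Its stroke #ff00ff means engrave at S278, F4172. After flipping Y the toolpath is (69.66,45.00) → (37.49,50.03) → (42.52,82.20) → (74.69,77.17) → (69.66,45.00), returning to the start.

Shape 4 is a open polyline drawn with `<path>`. Its stroke #0000ff means cut at S829, F919. After flipping Y the toolpath is (265.00,75.73) → (210.47,96.53) → (63.78,19.40) → (202.57,79.99) → (220.24,141.07).

G21
G90
G00 X49.90 Y64.17
M3 S278
G1 X239.58 Y55.88 F4172
G1 X70.09 Y46.89
G1 X137.66 Y90.04
G1 X147.40 Y153.04
G1 X49.90 Y64.17
M5
G00 X69.76 Y39.16
M3 S278
G1 X86.34 Y30.44 F4172
G1 X127.73 Y31.53
G1 X173.62 Y33.54
G1 X203.67 Y27.61
M5
G00 X69.66 Y45.00
M3 S278
G1 X37.49 Y50.03 F4172
G1 X42.52 Y82.20
G1 X74.69 Y77.17
G1 X69.66 Y45.00
M5
G00 X265.00 Y75.73
M3 S829
G1 X210.47 Y96.53 F919
G1 X63.78 Y19.40
G1 X202.57 Y79.99
G1 X220.24 Y141.07
M5
G00 X0.00 Y0.00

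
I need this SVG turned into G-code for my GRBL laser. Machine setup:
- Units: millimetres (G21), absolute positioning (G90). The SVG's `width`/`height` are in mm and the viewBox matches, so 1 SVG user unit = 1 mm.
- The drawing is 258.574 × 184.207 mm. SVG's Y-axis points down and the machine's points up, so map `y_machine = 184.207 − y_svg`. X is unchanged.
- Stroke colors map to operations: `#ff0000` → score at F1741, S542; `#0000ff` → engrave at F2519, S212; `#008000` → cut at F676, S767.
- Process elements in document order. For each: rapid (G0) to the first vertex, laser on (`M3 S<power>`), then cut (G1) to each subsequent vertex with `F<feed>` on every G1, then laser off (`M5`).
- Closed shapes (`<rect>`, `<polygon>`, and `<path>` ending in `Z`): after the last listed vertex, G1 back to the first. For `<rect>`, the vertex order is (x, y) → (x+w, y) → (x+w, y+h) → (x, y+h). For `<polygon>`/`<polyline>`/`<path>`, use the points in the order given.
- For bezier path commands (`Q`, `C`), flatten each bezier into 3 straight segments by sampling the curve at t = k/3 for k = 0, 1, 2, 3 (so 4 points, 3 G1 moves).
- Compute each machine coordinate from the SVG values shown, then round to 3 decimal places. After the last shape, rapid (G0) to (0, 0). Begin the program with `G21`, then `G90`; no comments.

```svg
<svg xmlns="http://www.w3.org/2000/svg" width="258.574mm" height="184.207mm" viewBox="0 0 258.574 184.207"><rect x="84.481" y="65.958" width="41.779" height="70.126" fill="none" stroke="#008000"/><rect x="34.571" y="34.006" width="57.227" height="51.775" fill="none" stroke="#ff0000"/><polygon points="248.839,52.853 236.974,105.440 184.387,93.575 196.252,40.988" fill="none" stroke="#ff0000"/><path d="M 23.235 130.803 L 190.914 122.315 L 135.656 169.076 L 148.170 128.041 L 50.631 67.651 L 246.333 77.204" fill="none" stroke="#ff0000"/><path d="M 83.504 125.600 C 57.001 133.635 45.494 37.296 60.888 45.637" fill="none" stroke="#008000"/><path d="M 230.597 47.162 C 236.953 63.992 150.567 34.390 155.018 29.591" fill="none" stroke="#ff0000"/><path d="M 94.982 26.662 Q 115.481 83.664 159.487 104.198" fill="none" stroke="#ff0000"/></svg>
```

G21
G90
G0 X84.481 Y118.249
M3 S767
G1 X126.260 Y118.249 F676
G1 X126.260 Y48.123 F676
G1 X84.481 Y48.123 F676
G1 X84.481 Y118.249 F676
M5
G0 X34.571 Y150.201
M3 S542
G1 X91.798 Y150.201 F1741
G1 X91.798 Y98.426 F1741
G1 X34.571 Y98.426 F1741
G1 X34.571 Y150.201 F1741
M5
G0 X248.839 Y131.354
M3 S542
G1 X236.974 Y78.767 F1741
G1 X184.387 Y90.632 F1741
G1 X196.252 Y143.219 F1741
G1 X248.839 Y131.354 F1741
M5
G0 X23.235 Y53.404
M3 S542
G1 X190.914 Y61.892 F1741
G1 X135.656 Y15.131 F1741
G1 X148.170 Y56.166 F1741
G1 X50.631 Y116.556 F1741
G1 X246.333 Y107.003 F1741
M5
G0 X83.504 Y58.607
M3 S767
G1 X62.441 Y77.621 F676
G1 X54.020 Y119.760 F676
G1 X60.888 Y138.570 F676
M5
G0 X230.597 Y137.045
M3 S542
G1 X212.838 Y133.054 F1741
G1 X174.047 Y144.188 F1741
G1 X155.018 Y154.616 F1741
M5
G0 X94.982 Y157.545
M3 S542
G1 X111.260 Y123.596 F1741
G1 X132.762 Y97.750 F1741
G1 X159.487 Y80.009 F1741
M5
G0 X0.000 Y0.000

viewBox `0 0 258.574 184.207` with mm width/height → 1 unit = 1 mm. Flip: y_m = 184.207 − y_svg.

**Shape 1** — `<rect>` rectangle, stroke `#008000` → cut (S767, F676). Machine vertices: (84.481,118.249) → (126.260,118.249) → (126.260,48.123) → (84.481,48.123) → (84.481,118.249). Closed: final G1 returns to the first vertex.

**Shape 2** — `<rect>` rectangle, stroke `#ff0000` → score (S542, F1741). Machine vertices: (34.571,150.201) → (91.798,150.201) → (91.798,98.426) → (34.571,98.426) → (34.571,150.201). Closed: final G1 returns to the first vertex.

**Shape 3** — `<polygon>` regular polygon, stroke `#ff0000` → score (S542, F1741). Machine vertices: (248.839,131.354) → (236.974,78.767) → (184.387,90.632) → (196.252,143.219) → (248.839,131.354). Closed: final G1 returns to the first vertex.

**Shape 4** — `<path>` open polyline, stroke `#ff0000` → score (S542, F1741). Machine vertices: (23.235,53.404) → (190.914,61.892) → (135.656,15.131) → (148.170,56.166) → (50.631,116.556) → (246.333,107.003). Open path.

**Shape 5** — `<path>` cubic bezier, stroke `#008000` → cut (S767, F676). Control points (SVG): P0=(83.504,125.600), P1=(57.001,133.635), P2=(45.494,37.296), P3=(60.888,45.637); sampled at t=k/3. Machine vertices: (83.504,58.607) → (62.441,77.621) → (54.020,119.760) → (60.888,138.570). Open path.

**Shape 6** — `<path>` cubic bezier, stroke `#ff0000` → score (S542, F1741). Control points (SVG): P0=(230.597,47.162), P1=(236.953,63.992), P2=(150.567,34.390), P3=(155.018,29.591); sampled at t=k/3. Machine vertices: (230.597,137.045) → (212.838,133.054) → (174.047,144.188) → (155.018,154.616). Open path.

**Shape 7** — `<path>` quadratic bezier, stroke `#ff0000` → score (S542, F1741). Control points (SVG): P0=(94.982,26.662), P1=(115.481,83.664), P2=(159.487,104.198); sampled at t=k/3. Machine vertices: (94.982,157.545) → (111.260,123.596) → (132.762,97.750) → (159.487,80.009). Open path.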